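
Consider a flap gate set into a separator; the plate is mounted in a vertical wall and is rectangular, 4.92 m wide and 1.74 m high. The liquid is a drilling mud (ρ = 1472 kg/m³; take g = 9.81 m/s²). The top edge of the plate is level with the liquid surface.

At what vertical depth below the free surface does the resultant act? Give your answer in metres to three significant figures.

h_p = 1.16 m

γ = ρg = 1472 × 9.81 / 1000 = 14.44032 kN/m³.
The centroid lies 1.74/2 = 0.87 m below the top edge, so the centroid depth is h_c = 0.87 m.
A = 4.92 × 1.74 = 8.5608 m².
Resultant F = γ·h_c·A = 14.44032 × 0.87 × 8.5608 = 107.55 kN.
I_c = b·h³/12 = 4.92 × 1.74³/12 = 2.15989 m⁴.
Centre of pressure: y_p = y_c + I_c/(y_c·A) = 0.87 + 2.15989/(0.87 × 8.5608) = 0.87 + 0.29 = 1.16 m along the plane.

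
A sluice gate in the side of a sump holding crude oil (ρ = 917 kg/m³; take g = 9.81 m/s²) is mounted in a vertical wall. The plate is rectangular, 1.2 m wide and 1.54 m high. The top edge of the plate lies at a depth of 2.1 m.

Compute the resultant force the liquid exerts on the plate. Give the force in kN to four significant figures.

γ = ρg = 917 × 9.81 / 1000 = 8.99577 kN/m³.
The centroid lies 1.54/2 = 0.77 m below the top edge, so the centroid depth is h_c = 2.1 + 0.77 = 2.87 m.
A = 1.2 × 1.54 = 1.848 m².
Resultant F = γ·h_c·A = 8.99577 × 2.87 × 1.848 = 47.7114 kN.

F ≈ 47.71 kN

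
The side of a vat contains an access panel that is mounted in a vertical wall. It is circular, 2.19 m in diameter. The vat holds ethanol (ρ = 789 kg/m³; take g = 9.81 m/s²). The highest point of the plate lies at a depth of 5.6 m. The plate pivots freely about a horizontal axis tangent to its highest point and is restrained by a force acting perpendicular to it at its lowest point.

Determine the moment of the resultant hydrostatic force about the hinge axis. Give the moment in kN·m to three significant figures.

M ≈ 222 kN·m

γ = ρg = 789 × 9.81 / 1000 = 7.74009 kN/m³.
The centroid is at the centre, 1.095 m below the top of the plate, so the centroid depth is h_c = 5.6 + 1.095 = 6.695 m.
A = π(1.095)² = 3.76685 m².
Resultant F = γ·h_c·A = 7.74009 × 6.695 × 3.76685 = 195.198 kN.
I_c = πr⁴/4 = π × 1.095⁴/4 = 1.12914 m⁴.
Centre of pressure: y_p = y_c + I_c/(y_c·A) = 6.695 + 1.12914/(6.695 × 3.76685) = 6.695 + 0.0447733 = 6.73977 m along the plane.
The resultant acts 1.095 + 0.0447733 = 1.13977 m (along the plate) below the hinge at the top edge, so the moment about the hinge is M = F × 1.13977 = 195.198 × 1.13977 = 222.481 kN·m.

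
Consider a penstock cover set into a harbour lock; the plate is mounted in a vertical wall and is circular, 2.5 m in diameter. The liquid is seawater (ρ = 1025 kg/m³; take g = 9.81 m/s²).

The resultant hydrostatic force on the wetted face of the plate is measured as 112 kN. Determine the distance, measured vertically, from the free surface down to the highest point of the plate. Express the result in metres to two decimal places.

γ = ρg = 1025 × 9.81 / 1000 = 10.05525 kN/m³.
A = π(1.25)² = 4.90874 m².
From F = γ·h_c·A, the centroid depth is h_c = 112/(10.05525 × 4.90874) = 2.26911 m.
The centroid is at the centre, 1.25 m below the top of the plate, so the highest point sits at h_top = 2.26911 − 1.25 = 1.01911 m below the surface.

d_top ≈ 1.02 m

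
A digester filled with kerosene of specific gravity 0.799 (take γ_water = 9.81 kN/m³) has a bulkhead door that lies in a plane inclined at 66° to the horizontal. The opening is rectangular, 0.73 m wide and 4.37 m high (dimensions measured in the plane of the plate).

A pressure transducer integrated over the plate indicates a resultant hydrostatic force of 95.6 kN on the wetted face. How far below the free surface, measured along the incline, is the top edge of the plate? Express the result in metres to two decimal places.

γ = 0.799 × 9.81 = 7.83819 kN/m³.
A = 0.73 × 4.37 = 3.1901 m².
From F = γ·h_c·A, the centroid depth is h_c = 95.6/(7.83819 × 3.1901) = 3.82329 m.
Let θ = 66° be the plate's angle to the horizontal; measure y along the incline from where the plane meets the free surface. Vertical depth h = y·sinθ with sinθ = 0.913545.
Along the incline, y_c = h_c/sinθ = 3.82329/0.913545 = 4.18511 m.
The centroid lies 4.37/2 = 2.185 m below the top edge, so the top edge sits at y_top = 4.18511 − 2.185 = 2.00011 m along the incline.

y_top ≈ 2.00 m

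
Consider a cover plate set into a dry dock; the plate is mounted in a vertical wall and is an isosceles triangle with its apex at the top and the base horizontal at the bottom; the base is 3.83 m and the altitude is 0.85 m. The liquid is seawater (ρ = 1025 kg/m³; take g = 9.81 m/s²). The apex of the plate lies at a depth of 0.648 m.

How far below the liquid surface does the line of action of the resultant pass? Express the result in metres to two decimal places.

h_p = 1.25 m

γ = ρg = 1025 × 9.81 / 1000 = 10.05525 kN/m³.
With the apex up, the centroid sits 2h/3 = 2 × 0.85/3 = 0.566667 m below the apex, so the centroid depth is h_c = 0.648 + 0.566667 = 1.21467 m.
A = ½ × 3.83 × 0.85 = 1.62775 m².
Resultant F = γ·h_c·A = 10.05525 × 1.21467 × 1.62775 = 19.881 kN.
I_c = b·h³/36 = 3.83 × 0.85³/36 = 0.0653361 m⁴.
Centre of pressure: y_p = y_c + I_c/(y_c·A) = 1.21467 + 0.0653361/(1.21467 × 1.62775) = 1.21467 + 0.0330451 = 1.24772 m along the plane.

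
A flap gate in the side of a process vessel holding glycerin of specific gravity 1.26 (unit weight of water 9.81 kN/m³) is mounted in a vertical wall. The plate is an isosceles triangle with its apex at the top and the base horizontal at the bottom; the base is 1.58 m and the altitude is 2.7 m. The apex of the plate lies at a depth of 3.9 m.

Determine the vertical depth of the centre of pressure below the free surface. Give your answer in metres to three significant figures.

γ = 1.26 × 9.81 = 12.3606 kN/m³.
With the apex up, the centroid sits 2h/3 = 2 × 2.7/3 = 1.8 m below the apex, so the centroid depth is h_c = 3.9 + 1.8 = 5.7 m.
A = ½ × 1.58 × 2.7 = 2.133 m².
Resultant F = γ·h_c·A = 12.3606 × 5.7 × 2.133 = 150.281 kN.
I_c = b·h³/36 = 1.58 × 2.7³/36 = 0.863865 m⁴.
Centre of pressure: y_p = y_c + I_c/(y_c·A) = 5.7 + 0.863865/(5.7 × 2.133) = 5.7 + 0.0710526 = 5.77105 m along the plane.

h_p = 5.77 m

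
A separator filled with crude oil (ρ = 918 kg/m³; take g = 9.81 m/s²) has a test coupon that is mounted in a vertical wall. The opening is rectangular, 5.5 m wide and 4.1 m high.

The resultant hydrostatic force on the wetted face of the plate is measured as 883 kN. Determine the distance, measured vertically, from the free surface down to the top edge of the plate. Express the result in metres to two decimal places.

γ = ρg = 918 × 9.81 / 1000 = 9.00558 kN/m³.
A = 5.5 × 4.1 = 22.55 m².
From F = γ·h_c·A, the centroid depth is h_c = 883/(9.00558 × 22.55) = 4.34813 m.
The centroid lies 4.1/2 = 2.05 m below the top edge, so the top edge sits at h_top = 4.34813 − 2.05 = 2.29813 m below the surface.

d_top ≈ 2.30 m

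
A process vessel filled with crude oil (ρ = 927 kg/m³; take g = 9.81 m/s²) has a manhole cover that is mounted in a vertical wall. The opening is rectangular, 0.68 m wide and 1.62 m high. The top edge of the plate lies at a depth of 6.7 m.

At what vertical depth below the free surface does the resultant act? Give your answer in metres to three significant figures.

h_p = 7.54 m

γ = ρg = 927 × 9.81 / 1000 = 9.09387 kN/m³.
The centroid lies 1.62/2 = 0.81 m below the top edge, so the centroid depth is h_c = 6.7 + 0.81 = 7.51 m.
A = 0.68 × 1.62 = 1.1016 m².
Resultant F = γ·h_c·A = 9.09387 × 7.51 × 1.1016 = 75.2337 kN.
I_c = b·h³/12 = 0.68 × 1.62³/12 = 0.24092 m⁴.
Centre of pressure: y_p = y_c + I_c/(y_c·A) = 7.51 + 0.24092/(7.51 × 1.1016) = 7.51 + 0.0291212 = 7.53912 m along the plane.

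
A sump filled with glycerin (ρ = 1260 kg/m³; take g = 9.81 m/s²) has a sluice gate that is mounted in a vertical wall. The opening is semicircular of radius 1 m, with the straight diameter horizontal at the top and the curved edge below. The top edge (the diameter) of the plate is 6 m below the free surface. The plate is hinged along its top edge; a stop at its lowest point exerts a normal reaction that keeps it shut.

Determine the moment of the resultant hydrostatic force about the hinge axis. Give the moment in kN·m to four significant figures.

γ = ρg = 1260 × 9.81 / 1000 = 12.3606 kN/m³.
The centroid of a semicircle lies 4r/(3π) = 0.424413 m from the diameter, here below the top edge, so the centroid depth is h_c = 6 + 0.424413 = 6.42441 m.
A = πr²/2 = π × 1²/2 = 1.5708 m².
Resultant F = γ·h_c·A = 12.3606 × 6.42441 × 1.5708 = 124.737 kN.
I_c = (π/8 − 8/(9π))·r⁴ = 0.109757 × 1⁴ = 0.109757 m⁴.
Centre of pressure: y_p = y_c + I_c/(y_c·A) = 6.42441 + 0.109757/(6.42441 × 1.5708) = 6.42441 + 0.0108762 = 6.43529 m along the plane.
The resultant acts 0.424413 + 0.0108762 = 0.435289 m (along the plate) below the hinge at the top edge, so the moment about the hinge is M = F × 0.435289 = 124.737 × 0.435289 = 54.2966 kN·m.

M ≈ 54.30 kN·m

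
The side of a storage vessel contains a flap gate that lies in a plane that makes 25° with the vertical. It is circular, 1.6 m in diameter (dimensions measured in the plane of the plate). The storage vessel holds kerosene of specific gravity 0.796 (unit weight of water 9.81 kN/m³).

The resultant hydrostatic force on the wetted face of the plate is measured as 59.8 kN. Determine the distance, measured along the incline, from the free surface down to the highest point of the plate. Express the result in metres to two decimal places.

γ = 0.796 × 9.81 = 7.80876 kN/m³.
A = π(0.8)² = 2.01062 m².
From F = γ·h_c·A, the centroid depth is h_c = 59.8/(7.80876 × 2.01062) = 3.80881 m.
The plate makes 25° with the vertical, i.e. θ = 90° − 25° = 65° to the horizontal. Measuring y along the incline from the free-surface line, vertical depth h = y·sinθ with sinθ = 0.906308.
Along the incline, y_c = h_c/sinθ = 3.80881/0.906308 = 4.20256 m.
The centroid is at the centre, 0.8 m below the top of the plate, so the highest point sits at y_top = 4.20256 − 0.8 = 3.40256 m along the incline.

y_top ≈ 3.40 m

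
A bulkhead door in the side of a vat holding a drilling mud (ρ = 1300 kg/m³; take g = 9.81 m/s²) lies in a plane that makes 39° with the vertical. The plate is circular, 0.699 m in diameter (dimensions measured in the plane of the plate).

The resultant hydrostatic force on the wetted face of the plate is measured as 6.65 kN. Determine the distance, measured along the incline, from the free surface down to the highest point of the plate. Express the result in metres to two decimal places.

y_top ≈ 1.40 m

γ = ρg = 1300 × 9.81 / 1000 = 12.753 kN/m³.
A = π(0.3495)² = 0.383746 m².
From F = γ·h_c·A, the centroid depth is h_c = 6.65/(12.753 × 0.383746) = 1.35883 m.
The plate makes 39° with the vertical, i.e. θ = 90° − 39° = 51° to the horizontal. Measuring y along the incline from the free-surface line, vertical depth h = y·sinθ with sinθ = 0.777146.
Along the incline, y_c = h_c/sinθ = 1.35883/0.777146 = 1.74849 m.
The centroid is at the centre, 0.3495 m below the top of the plate, so the highest point sits at y_top = 1.74849 − 0.3495 = 1.39899 m along the incline.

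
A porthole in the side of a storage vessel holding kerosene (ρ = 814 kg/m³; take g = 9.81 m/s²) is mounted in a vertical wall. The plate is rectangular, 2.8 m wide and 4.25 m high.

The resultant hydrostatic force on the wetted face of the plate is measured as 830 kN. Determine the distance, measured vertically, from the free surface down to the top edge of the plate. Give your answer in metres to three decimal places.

d_top ≈ 6.609 m

γ = ρg = 814 × 9.81 / 1000 = 7.98534 kN/m³.
A = 2.8 × 4.25 = 11.9 m².
From F = γ·h_c·A, the centroid depth is h_c = 830/(7.98534 × 11.9) = 8.73449 m.
The centroid lies 4.25/2 = 2.125 m below the top edge, so the top edge sits at h_top = 8.73449 − 2.125 = 6.60949 m below the surface.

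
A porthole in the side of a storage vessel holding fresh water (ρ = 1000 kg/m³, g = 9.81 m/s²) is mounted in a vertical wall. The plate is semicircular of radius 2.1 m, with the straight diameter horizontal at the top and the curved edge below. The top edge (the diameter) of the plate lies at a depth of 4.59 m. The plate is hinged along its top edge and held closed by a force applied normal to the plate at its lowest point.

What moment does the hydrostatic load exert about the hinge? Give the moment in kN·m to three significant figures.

γ = ρg = 1000 × 9.81 = 9810 N/m³ = 9.81 kN/m³.
The centroid of a semicircle lies 4r/(3π) = 0.891268 m from the diameter, here below the top edge, so the centroid depth is h_c = 4.59 + 0.891268 = 5.48127 m.
A = πr²/2 = π × 2.1²/2 = 6.92721 m².
Resultant F = γ·h_c·A = 9.81 × 5.48127 × 6.92721 = 372.485 kN.
I_c = (π/8 − 8/(9π))·r⁴ = 0.109757 × 2.1⁴ = 2.13457 m⁴.
Centre of pressure: y_p = y_c + I_c/(y_c·A) = 5.48127 + 2.13457/(5.48127 × 6.92721) = 5.48127 + 0.0562174 = 5.53749 m along the plane.
The resultant acts 0.891268 + 0.0562174 = 0.947485 m (along the plate) below the hinge at the top edge, so the moment about the hinge is M = F × 0.947485 = 372.485 × 0.947485 = 352.924 kN·m.

M ≈ 353 kN·m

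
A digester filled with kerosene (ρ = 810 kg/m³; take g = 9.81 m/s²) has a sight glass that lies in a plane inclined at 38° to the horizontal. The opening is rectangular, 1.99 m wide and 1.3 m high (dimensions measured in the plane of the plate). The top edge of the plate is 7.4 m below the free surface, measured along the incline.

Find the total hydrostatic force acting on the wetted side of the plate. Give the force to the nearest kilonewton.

γ = ρg = 810 × 9.81 / 1000 = 7.9461 kN/m³.
Let θ = 38° be the plate's angle to the horizontal; measure y along the incline from where the plane meets the free surface. Vertical depth h = y·sinθ with sinθ = 0.615661.
The centroid lies 1.3/2 = 0.65 m below the top edge, so y_c = 7.4 + 0.65 = 8.05 m and h_c = 8.05 × 0.615661 = 4.95607 m.
A = 1.99 × 1.3 = 2.587 m².
Resultant F = γ·h_c·A = 7.9461 × 4.95607 × 2.587 = 101.88 kN.

F ≈ 102 kN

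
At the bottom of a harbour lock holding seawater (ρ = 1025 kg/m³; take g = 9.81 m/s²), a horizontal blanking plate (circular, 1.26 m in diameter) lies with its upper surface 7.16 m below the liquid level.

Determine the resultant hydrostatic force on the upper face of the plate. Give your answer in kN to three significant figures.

γ = ρg = 1025 × 9.81 / 1000 = 10.05525 kN/m³.
The plate is horizontal, so pressure is uniform at p = γ·h = 10.05525 × 7.16 = 71.9956 kN/m².
A = π(0.63)² = 1.2469 m².
F = p·A = 71.9956 × 1.2469 = 89.7713 kN.

F ≈ 89.8 kN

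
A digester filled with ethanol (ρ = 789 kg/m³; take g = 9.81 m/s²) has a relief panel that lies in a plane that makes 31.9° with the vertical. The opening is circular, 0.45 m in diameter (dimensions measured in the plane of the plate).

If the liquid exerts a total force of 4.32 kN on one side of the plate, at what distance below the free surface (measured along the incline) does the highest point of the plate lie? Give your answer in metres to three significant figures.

y_top ≈ 3.91 m

γ = ρg = 789 × 9.81 / 1000 = 7.74009 kN/m³.
A = π(0.225)² = 0.159043 m².
From F = γ·h_c·A, the centroid depth is h_c = 4.32/(7.74009 × 0.159043) = 3.50932 m.
The plate makes 31.9° with the vertical, i.e. θ = 90° − 31.9° = 58.1° to the horizontal. Measuring y along the incline from the free-surface line, vertical depth h = y·sinθ with sinθ = 0.848972.
Along the incline, y_c = h_c/sinθ = 3.50932/0.848972 = 4.13361 m.
The centroid is at the centre, 0.225 m below the top of the plate, so the highest point sits at y_top = 4.13361 − 0.225 = 3.90861 m along the incline.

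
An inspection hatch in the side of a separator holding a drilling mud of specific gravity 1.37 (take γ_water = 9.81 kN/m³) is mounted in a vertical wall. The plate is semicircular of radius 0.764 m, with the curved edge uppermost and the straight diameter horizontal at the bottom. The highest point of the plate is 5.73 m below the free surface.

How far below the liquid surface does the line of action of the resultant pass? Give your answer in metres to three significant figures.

γ = 1.37 × 9.81 = 13.4397 kN/m³.
The centroid lies 4r/(3π) = 0.324252 m above the diameter, so r − 4r/(3π) = 0.764 − 0.324252 = 0.439748 m below the topmost point, so the centroid depth is h_c = 5.73 + 0.439748 = 6.16975 m.
A = πr²/2 = π × 0.764²/2 = 0.916868 m².
Resultant F = γ·h_c·A = 13.4397 × 6.16975 × 0.916868 = 76.0263 kN.
I_c = (π/8 − 8/(9π))·r⁴ = 0.109757 × 0.764⁴ = 0.0373943 m⁴.
Centre of pressure: y_p = y_c + I_c/(y_c·A) = 6.16975 + 0.0373943/(6.16975 × 0.916868) = 6.16975 + 0.00661045 = 6.17636 m along the plane.

h_p = 6.18 m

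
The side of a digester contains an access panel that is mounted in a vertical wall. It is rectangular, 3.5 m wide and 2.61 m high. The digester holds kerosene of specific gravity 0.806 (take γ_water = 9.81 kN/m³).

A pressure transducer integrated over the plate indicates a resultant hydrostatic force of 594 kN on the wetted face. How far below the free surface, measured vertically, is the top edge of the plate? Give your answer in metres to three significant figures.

γ = 0.806 × 9.81 = 7.90686 kN/m³.
A = 3.5 × 2.61 = 9.135 m².
From F = γ·h_c·A, the centroid depth is h_c = 594/(7.90686 × 9.135) = 8.22382 m.
The centroid lies 2.61/2 = 1.305 m below the top edge, so the top edge sits at h_top = 8.22382 − 1.305 = 6.91882 m below the surface.

d_top ≈ 6.92 m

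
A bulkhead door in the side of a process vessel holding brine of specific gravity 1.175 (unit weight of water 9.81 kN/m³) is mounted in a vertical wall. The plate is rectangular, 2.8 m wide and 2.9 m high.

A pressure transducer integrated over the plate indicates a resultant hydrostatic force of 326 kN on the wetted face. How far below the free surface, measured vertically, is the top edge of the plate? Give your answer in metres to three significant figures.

γ = 1.175 × 9.81 = 11.52675 kN/m³.
A = 2.8 × 2.9 = 8.12 m².
From F = γ·h_c·A, the centroid depth is h_c = 326/(11.52675 × 8.12) = 3.48301 m.
The centroid lies 2.9/2 = 1.45 m below the top edge, so the top edge sits at h_top = 3.48301 − 1.45 = 2.03301 m below the surface.

d_top ≈ 2.03 m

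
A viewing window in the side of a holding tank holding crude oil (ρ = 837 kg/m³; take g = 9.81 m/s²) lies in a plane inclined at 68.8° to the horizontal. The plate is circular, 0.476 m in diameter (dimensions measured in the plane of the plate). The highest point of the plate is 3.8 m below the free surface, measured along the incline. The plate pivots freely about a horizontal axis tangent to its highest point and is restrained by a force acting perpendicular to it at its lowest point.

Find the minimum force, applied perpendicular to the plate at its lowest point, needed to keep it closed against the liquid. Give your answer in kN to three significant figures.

γ = ρg = 837 × 9.81 / 1000 = 8.21097 kN/m³.
Let θ = 68.8° be the plate's angle to the horizontal; measure y along the incline from where the plane meets the free surface. Vertical depth h = y·sinθ with sinθ = 0.932324.
The centroid is at the centre, 0.238 m below the top of the plate, so y_c = 3.8 + 0.238 = 4.038 m and h_c = 4.038 × 0.932324 = 3.76472 m.
A = π(0.238)² = 0.177952 m².
Resultant F = γ·h_c·A = 8.21097 × 3.76472 × 0.177952 = 5.50085 kN.
I_c = πr⁴/4 = π × 0.238⁴/4 = 0.00251998 m⁴.
Centre of pressure: y_p = y_c + I_c/(y_c·A) = 4.038 + 0.00251998/(4.038 × 0.177952) = 4.038 + 0.00350694 = 4.04151 m along the plane.
The resultant acts 0.238 + 0.00350694 = 0.241507 m (along the plate) below the hinge at the top edge, so the moment about the hinge is M = F × 0.241507 = 5.50085 × 0.241507 = 1.32849 kN·m.
A normal force at the bottom, 0.476 m from the hinge, must supply this moment: P = 1.32849/0.476 = 2.79095 kN.

P ≈ 2.79 kN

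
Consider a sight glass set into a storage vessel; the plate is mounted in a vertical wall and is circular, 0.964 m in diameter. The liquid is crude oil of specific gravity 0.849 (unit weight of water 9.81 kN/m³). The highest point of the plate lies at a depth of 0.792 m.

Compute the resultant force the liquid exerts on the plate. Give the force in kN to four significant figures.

γ = 0.849 × 9.81 = 8.32869 kN/m³.
The centroid is at the centre, 0.482 m below the top of the plate, so the centroid depth is h_c = 0.792 + 0.482 = 1.274 m.
A = π(0.482)² = 0.729867 m².
Resultant F = γ·h_c·A = 8.32869 × 1.274 × 0.729867 = 7.74444 kN.

F ≈ 7.744 kN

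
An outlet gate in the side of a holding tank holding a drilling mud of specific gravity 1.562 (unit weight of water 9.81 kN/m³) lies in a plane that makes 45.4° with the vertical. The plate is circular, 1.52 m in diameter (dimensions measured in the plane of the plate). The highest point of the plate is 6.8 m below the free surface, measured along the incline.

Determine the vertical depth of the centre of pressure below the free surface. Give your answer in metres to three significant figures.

h_p = 5.32 m

γ = 1.562 × 9.81 = 15.32322 kN/m³.
The plate makes 45.4° with the vertical, i.e. θ = 90° − 45.4° = 44.6° to the horizontal. Measuring y along the incline from the free-surface line, vertical depth h = y·sinθ with sinθ = 0.702153.
The centroid is at the centre, 0.76 m below the top of the plate, so y_c = 6.8 + 0.76 = 7.56 m and h_c = 7.56 × 0.702153 = 5.30828 m.
A = π(0.76)² = 1.81458 m².
Resultant F = γ·h_c·A = 15.32322 × 5.30828 × 1.81458 = 147.598 kN.
I_c = πr⁴/4 = π × 0.76⁴/4 = 0.262026 m⁴.
Centre of pressure: y_p = y_c + I_c/(y_c·A) = 7.56 + 0.262026/(7.56 × 1.81458) = 7.56 + 0.0191006 = 7.5791 m along the plane.
Vertically, h_p = y_p·sinθ = 7.5791 × 0.702153 = 5.32169 m.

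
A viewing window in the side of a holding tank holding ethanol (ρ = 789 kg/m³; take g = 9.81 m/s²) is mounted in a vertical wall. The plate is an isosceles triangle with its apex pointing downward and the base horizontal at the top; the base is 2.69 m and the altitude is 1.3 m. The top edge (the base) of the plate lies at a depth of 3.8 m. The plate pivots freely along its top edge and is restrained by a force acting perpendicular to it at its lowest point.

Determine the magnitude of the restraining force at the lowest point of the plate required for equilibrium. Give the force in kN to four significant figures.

γ = ρg = 789 × 9.81 / 1000 = 7.74009 kN/m³.
With the apex down, the centroid sits h/3 = 1.3/3 = 0.433333 m below the base (the top edge), so the centroid depth is h_c = 3.8 + 0.433333 = 4.23333 m.
A = ½ × 2.69 × 1.3 = 1.7485 m².
Resultant F = γ·h_c·A = 7.74009 × 4.23333 × 1.7485 = 57.292 kN.
I_c = b·h³/36 = 2.69 × 1.3³/36 = 0.164165 m⁴.
Centre of pressure: y_p = y_c + I_c/(y_c·A) = 4.23333 + 0.164165/(4.23333 × 1.7485) = 4.23333 + 0.0221785 = 4.25551 m along the plane.
The resultant acts 0.433333 + 0.0221785 = 0.455512 m (along the plate) below the hinge at the top edge, so the moment about the hinge is M = F × 0.455512 = 57.292 × 0.455512 = 26.0972 kN·m.
A normal force at the bottom, 1.3 m from the hinge, must supply this moment: P = 26.0972/1.3 = 20.0748 kN.

P ≈ 20.07 kN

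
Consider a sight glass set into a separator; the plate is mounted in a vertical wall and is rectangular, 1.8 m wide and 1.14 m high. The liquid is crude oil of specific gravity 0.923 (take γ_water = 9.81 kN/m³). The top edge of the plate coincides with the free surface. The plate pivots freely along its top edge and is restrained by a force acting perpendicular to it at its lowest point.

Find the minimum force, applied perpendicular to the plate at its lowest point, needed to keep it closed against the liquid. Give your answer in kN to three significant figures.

γ = 0.923 × 9.81 = 9.05463 kN/m³.
The centroid lies 1.14/2 = 0.57 m below the top edge, so the centroid depth is h_c = 0.57 m.
A = 1.8 × 1.14 = 2.052 m².
Resultant F = γ·h_c·A = 9.05463 × 0.57 × 2.052 = 10.5907 kN.
I_c = b·h³/12 = 1.8 × 1.14³/12 = 0.222232 m⁴.
Centre of pressure: y_p = y_c + I_c/(y_c·A) = 0.57 + 0.222232/(0.57 × 2.052) = 0.57 + 0.19 = 0.76 m along the plane.
The resultant acts 0.57 + 0.19 = 0.76 m (along the plate) below the hinge at the top edge, so the moment about the hinge is M = F × 0.76 = 10.5907 × 0.76 = 8.04893 kN·m.
A normal force at the bottom, 1.14 m from the hinge, must supply this moment: P = 8.04893/1.14 = 7.06046 kN.

P ≈ 7.06 kN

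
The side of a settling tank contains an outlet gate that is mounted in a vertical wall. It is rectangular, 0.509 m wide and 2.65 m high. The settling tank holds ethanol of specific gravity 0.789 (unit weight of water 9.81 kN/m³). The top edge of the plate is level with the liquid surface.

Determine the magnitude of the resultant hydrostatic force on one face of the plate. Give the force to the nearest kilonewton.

γ = 0.789 × 9.81 = 7.74009 kN/m³.
The centroid lies 2.65/2 = 1.325 m below the top edge, so the centroid depth is h_c = 1.325 m.
A = 0.509 × 2.65 = 1.34885 m².
Resultant F = γ·h_c·A = 7.74009 × 1.325 × 1.34885 = 13.8333 kN.

F ≈ 14 kN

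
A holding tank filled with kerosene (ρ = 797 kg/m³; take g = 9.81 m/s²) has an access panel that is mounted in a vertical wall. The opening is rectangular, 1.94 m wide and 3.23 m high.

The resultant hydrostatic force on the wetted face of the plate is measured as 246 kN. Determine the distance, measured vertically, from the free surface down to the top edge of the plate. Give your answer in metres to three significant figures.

d_top ≈ 3.41 m

γ = ρg = 797 × 9.81 / 1000 = 7.81857 kN/m³.
A = 1.94 × 3.23 = 6.2662 m².
From F = γ·h_c·A, the centroid depth is h_c = 246/(7.81857 × 6.2662) = 5.02115 m.
The centroid lies 3.23/2 = 1.615 m below the top edge, so the top edge sits at h_top = 5.02115 − 1.615 = 3.40615 m below the surface.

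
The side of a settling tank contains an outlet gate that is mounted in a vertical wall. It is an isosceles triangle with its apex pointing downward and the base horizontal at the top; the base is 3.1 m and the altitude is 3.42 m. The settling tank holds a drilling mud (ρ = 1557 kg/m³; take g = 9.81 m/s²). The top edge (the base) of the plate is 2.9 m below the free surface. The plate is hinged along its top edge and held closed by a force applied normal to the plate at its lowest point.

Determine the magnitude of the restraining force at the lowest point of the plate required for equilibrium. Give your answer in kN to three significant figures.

P ≈ 124 kN

γ = ρg = 1557 × 9.81 / 1000 = 15.27417 kN/m³.
With the apex down, the centroid sits h/3 = 3.42/3 = 1.14 m below the base (the top edge), so the centroid depth is h_c = 2.9 + 1.14 = 4.04 m.
A = ½ × 3.1 × 3.42 = 5.301 m².
Resultant F = γ·h_c·A = 15.27417 × 4.04 × 5.301 = 327.112 kN.
I_c = b·h³/36 = 3.1 × 3.42³/36 = 3.44459 m⁴.
Centre of pressure: y_p = y_c + I_c/(y_c·A) = 4.04 + 3.44459/(4.04 × 5.301) = 4.04 + 0.160842 = 4.20084 m along the plane.
The resultant acts 1.14 + 0.160842 = 1.30084 m (along the plate) below the hinge at the top edge, so the moment about the hinge is M = F × 1.30084 = 327.112 × 1.30084 = 425.52 kN·m.
A normal force at the bottom, 3.42 m from the hinge, must supply this moment: P = 425.52/3.42 = 124.421 kN.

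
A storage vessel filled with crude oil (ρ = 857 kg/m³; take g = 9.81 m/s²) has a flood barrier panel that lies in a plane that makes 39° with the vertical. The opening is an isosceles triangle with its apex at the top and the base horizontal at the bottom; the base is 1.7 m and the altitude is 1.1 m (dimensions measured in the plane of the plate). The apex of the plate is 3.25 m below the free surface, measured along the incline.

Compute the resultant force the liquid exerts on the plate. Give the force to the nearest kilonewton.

F ≈ 24 kN

γ = ρg = 857 × 9.81 / 1000 = 8.40717 kN/m³.
The plate makes 39° with the vertical, i.e. θ = 90° − 39° = 51° to the horizontal. Measuring y along the incline from the free-surface line, vertical depth h = y·sinθ with sinθ = 0.777146.
With the apex up, the centroid sits 2h/3 = 2 × 1.1/3 = 0.733333 m below the apex, so y_c = 3.25 + 0.733333 = 3.98333 m and h_c = 3.98333 × 0.777146 = 3.09563 m.
A = ½ × 1.7 × 1.1 = 0.935 m².
Resultant F = γ·h_c·A = 8.40717 × 3.09563 × 0.935 = 24.3338 kN.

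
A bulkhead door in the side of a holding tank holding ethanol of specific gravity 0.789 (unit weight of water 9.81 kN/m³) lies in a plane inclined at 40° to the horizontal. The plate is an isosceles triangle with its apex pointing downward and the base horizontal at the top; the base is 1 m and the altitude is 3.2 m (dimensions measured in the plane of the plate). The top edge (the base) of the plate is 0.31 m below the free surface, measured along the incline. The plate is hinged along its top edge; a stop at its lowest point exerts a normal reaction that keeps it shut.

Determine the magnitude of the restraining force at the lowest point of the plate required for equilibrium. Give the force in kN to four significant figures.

γ = 0.789 × 9.81 = 7.74009 kN/m³.
Let θ = 40° be the plate's angle to the horizontal; measure y along the incline from where the plane meets the free surface. Vertical depth h = y·sinθ with sinθ = 0.642788.
With the apex down, the centroid sits h/3 = 3.2/3 = 1.06667 m below the base (the top edge), so y_c = 0.31 + 1.06667 = 1.37667 m and h_c = 1.37667 × 0.642788 = 0.884907 m.
A = ½ × 1 × 3.2 = 1.6 m².
Resultant F = γ·h_c·A = 7.74009 × 0.884907 × 1.6 = 10.9588 kN.
I_c = b·h³/36 = 1 × 3.2³/36 = 0.910222 m⁴.
Centre of pressure: y_p = y_c + I_c/(y_c·A) = 1.37667 + 0.910222/(1.37667 × 1.6) = 1.37667 + 0.413235 = 1.78991 m along the plane.
The resultant acts 1.06667 + 0.413235 = 1.47991 m (along the plate) below the hinge at the top edge, so the moment about the hinge is M = F × 1.47991 = 10.9588 × 1.47991 = 16.218 kN·m.
A normal force at the bottom, 3.2 m from the hinge, must supply this moment: P = 16.218/3.2 = 5.06812 kN.

P ≈ 5.068 kN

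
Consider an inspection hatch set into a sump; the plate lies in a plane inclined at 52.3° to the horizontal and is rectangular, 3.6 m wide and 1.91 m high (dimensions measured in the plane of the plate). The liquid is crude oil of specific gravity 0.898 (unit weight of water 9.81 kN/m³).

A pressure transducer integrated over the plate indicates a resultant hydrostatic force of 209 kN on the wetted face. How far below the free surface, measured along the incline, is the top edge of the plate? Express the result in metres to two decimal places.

y_top ≈ 3.41 m

γ = 0.898 × 9.81 = 8.80938 kN/m³.
A = 3.6 × 1.91 = 6.876 m².
From F = γ·h_c·A, the centroid depth is h_c = 209/(8.80938 × 6.876) = 3.45037 m.
Let θ = 52.3° be the plate's angle to the horizontal; measure y along the incline from where the plane meets the free surface. Vertical depth h = y·sinθ with sinθ = 0.791224.
Along the incline, y_c = h_c/sinθ = 3.45037/0.791224 = 4.3608 m.
The centroid lies 1.91/2 = 0.955 m below the top edge, so the top edge sits at y_top = 4.3608 − 0.955 = 3.4058 m along the incline.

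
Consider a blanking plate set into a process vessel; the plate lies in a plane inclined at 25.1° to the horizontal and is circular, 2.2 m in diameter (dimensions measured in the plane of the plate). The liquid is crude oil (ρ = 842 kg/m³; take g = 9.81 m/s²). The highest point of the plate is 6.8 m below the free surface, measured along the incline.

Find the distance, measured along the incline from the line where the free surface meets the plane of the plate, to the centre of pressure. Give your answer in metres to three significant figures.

γ = ρg = 842 × 9.81 / 1000 = 8.26002 kN/m³.
Let θ = 25.1° be the plate's angle to the horizontal; measure y along the incline from where the plane meets the free surface. Vertical depth h = y·sinθ with sinθ = 0.424199.
The centroid is at the centre, 1.1 m below the top of the plate, so y_c = 6.8 + 1.1 = 7.9 m and h_c = 7.9 × 0.424199 = 3.35117 m.
A = π(1.1)² = 3.80133 m².
Resultant F = γ·h_c·A = 8.26002 × 3.35117 × 3.80133 = 105.224 kN.
I_c = πr⁴/4 = π × 1.1⁴/4 = 1.1499 m⁴.
Centre of pressure: y_p = y_c + I_c/(y_c·A) = 7.9 + 1.1499/(7.9 × 3.80133) = 7.9 + 0.0382911 = 7.93829 m along the plane.

y_p = 7.94 m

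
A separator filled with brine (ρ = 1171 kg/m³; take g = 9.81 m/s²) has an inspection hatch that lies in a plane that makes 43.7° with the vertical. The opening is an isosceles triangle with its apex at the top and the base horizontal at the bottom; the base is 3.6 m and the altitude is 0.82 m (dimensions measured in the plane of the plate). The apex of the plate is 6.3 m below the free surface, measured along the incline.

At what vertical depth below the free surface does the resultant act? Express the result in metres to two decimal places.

γ = ρg = 1171 × 9.81 / 1000 = 11.48751 kN/m³.
The plate makes 43.7° with the vertical, i.e. θ = 90° − 43.7° = 46.3° to the horizontal. Measuring y along the incline from the free-surface line, vertical depth h = y·sinθ with sinθ = 0.722967.
With the apex up, the centroid sits 2h/3 = 2 × 0.82/3 = 0.546667 m below the apex, so y_c = 6.3 + 0.546667 = 6.84667 m and h_c = 6.84667 × 0.722967 = 4.94992 m.
A = ½ × 3.6 × 0.82 = 1.476 m².
Resultant F = γ·h_c·A = 11.48751 × 4.94992 × 1.476 = 83.9287 kN.
I_c = b·h³/36 = 3.6 × 0.82³/36 = 0.0551368 m⁴.
Centre of pressure: y_p = y_c + I_c/(y_c·A) = 6.84667 + 0.0551368/(6.84667 × 1.476) = 6.84667 + 0.00545602 = 6.85213 m along the plane.
Vertically, h_p = y_p·sinθ = 6.85213 × 0.722967 = 4.95386 m.

h_p = 4.95 m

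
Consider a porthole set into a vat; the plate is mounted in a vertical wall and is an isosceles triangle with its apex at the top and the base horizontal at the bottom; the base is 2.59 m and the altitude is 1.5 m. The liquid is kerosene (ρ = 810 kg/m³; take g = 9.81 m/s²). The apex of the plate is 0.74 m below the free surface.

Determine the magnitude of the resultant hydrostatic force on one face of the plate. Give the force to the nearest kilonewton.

γ = ρg = 810 × 9.81 / 1000 = 7.9461 kN/m³.
With the apex up, the centroid sits 2h/3 = 2 × 1.5/3 = 1 m below the apex, so the centroid depth is h_c = 0.74 + 1 = 1.74 m.
A = ½ × 2.59 × 1.5 = 1.9425 m².
Resultant F = γ·h_c·A = 7.9461 × 1.74 × 1.9425 = 26.8574 kN.

F ≈ 27 kN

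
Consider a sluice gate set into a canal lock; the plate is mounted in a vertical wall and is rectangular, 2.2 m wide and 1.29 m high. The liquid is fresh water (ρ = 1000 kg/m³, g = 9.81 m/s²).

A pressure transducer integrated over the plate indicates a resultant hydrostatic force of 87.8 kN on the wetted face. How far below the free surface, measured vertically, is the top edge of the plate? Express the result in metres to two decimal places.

γ = ρg = 1000 × 9.81 = 9810 N/m³ = 9.81 kN/m³.
A = 2.2 × 1.29 = 2.838 m².
From F = γ·h_c·A, the centroid depth is h_c = 87.8/(9.81 × 2.838) = 3.15365 m.
The centroid lies 1.29/2 = 0.645 m below the top edge, so the top edge sits at h_top = 3.15365 − 0.645 = 2.50865 m below the surface.

d_top ≈ 2.51 m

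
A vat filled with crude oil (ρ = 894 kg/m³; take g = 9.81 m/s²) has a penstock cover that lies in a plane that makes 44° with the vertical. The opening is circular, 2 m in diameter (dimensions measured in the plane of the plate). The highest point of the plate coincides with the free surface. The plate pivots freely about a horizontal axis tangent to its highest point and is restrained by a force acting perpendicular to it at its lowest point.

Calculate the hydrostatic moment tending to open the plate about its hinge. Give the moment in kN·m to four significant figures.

M ≈ 24.77 kN·m

γ = ρg = 894 × 9.81 / 1000 = 8.77014 kN/m³.
The plate makes 44° with the vertical, i.e. θ = 90° − 44° = 46° to the horizontal. Measuring y along the incline from the free-surface line, vertical depth h = y·sinθ with sinθ = 0.719340.
The centroid is at the centre, 1 m below the top of the plate, so y_c = 1 m and h_c = 1 × 0.719340 = 0.71934 m.
A = π(1)² = 3.14159 m².
Resultant F = γ·h_c·A = 8.77014 × 0.71934 × 3.14159 = 19.8194 kN.
I_c = πr⁴/4 = π × 1⁴/4 = 0.785398 m⁴.
Centre of pressure: y_p = y_c + I_c/(y_c·A) = 1 + 0.785398/(1 × 3.14159) = 1 + 0.25 = 1.25 m along the plane.
The resultant acts 1 + 0.25 = 1.25 m (along the plate) below the hinge at the top edge, so the moment about the hinge is M = F × 1.25 = 19.8194 × 1.25 = 24.7743 kN·m.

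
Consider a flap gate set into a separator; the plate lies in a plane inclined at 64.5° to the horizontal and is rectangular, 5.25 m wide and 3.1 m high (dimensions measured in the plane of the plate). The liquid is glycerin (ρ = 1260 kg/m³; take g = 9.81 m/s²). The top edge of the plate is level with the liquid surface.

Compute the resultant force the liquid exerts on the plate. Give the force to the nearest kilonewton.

γ = ρg = 1260 × 9.81 / 1000 = 12.3606 kN/m³.
Let θ = 64.5° be the plate's angle to the horizontal; measure y along the incline from where the plane meets the free surface. Vertical depth h = y·sinθ with sinθ = 0.902585.
The centroid lies 3.1/2 = 1.55 m below the top edge, so y_c = 1.55 m and h_c = 1.55 × 0.902585 = 1.39901 m.
A = 5.25 × 3.1 = 16.275 m².
Resultant F = γ·h_c·A = 12.3606 × 1.39901 × 16.275 = 281.437 kN.

F ≈ 281 kN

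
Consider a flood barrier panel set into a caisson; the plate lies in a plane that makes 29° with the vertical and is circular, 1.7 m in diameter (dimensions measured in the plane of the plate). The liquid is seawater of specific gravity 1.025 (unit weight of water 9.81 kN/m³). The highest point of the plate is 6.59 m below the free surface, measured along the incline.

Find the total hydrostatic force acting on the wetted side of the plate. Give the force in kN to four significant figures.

γ = 1.025 × 9.81 = 10.05525 kN/m³.
The plate makes 29° with the vertical, i.e. θ = 90° − 29° = 61° to the horizontal. Measuring y along the incline from the free-surface line, vertical depth h = y·sinθ with sinθ = 0.874620.
The centroid is at the centre, 0.85 m below the top of the plate, so y_c = 6.59 + 0.85 = 7.44 m and h_c = 7.44 × 0.874620 = 6.50717 m.
A = π(0.85)² = 2.2698 m².
Resultant F = γ·h_c·A = 10.05525 × 6.50717 × 2.2698 = 148.516 kN.

F ≈ 148.5 kN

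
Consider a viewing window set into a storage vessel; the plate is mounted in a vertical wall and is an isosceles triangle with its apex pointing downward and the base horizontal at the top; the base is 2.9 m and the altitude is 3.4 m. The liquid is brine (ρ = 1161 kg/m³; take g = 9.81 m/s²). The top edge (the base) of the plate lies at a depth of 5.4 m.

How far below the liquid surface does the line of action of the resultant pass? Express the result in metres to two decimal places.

h_p = 6.63 m

γ = ρg = 1161 × 9.81 / 1000 = 11.38941 kN/m³.
With the apex down, the centroid sits h/3 = 3.4/3 = 1.13333 m below the base (the top edge), so the centroid depth is h_c = 5.4 + 1.13333 = 6.53333 m.
A = ½ × 2.9 × 3.4 = 4.93 m².
Resultant F = γ·h_c·A = 11.38941 × 6.53333 × 4.93 = 366.845 kN.
I_c = b·h³/36 = 2.9 × 3.4³/36 = 3.16616 m⁴.
Centre of pressure: y_p = y_c + I_c/(y_c·A) = 6.53333 + 3.16616/(6.53333 × 4.93) = 6.53333 + 0.0982995 = 6.63163 m along the plane.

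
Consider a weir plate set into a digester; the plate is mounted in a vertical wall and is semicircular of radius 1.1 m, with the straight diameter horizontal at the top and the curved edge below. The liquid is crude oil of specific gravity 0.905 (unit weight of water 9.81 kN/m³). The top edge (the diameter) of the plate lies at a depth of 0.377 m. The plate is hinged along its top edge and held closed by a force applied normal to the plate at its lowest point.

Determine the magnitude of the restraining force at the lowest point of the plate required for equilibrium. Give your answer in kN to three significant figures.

γ = 0.905 × 9.81 = 8.87805 kN/m³.
The centroid of a semicircle lies 4r/(3π) = 0.466854 m from the diameter, here below the top edge, so the centroid depth is h_c = 0.377 + 0.466854 = 0.843854 m.
A = πr²/2 = π × 1.1²/2 = 1.90066 m².
Resultant F = γ·h_c·A = 8.87805 × 0.843854 × 1.90066 = 14.2393 kN.
I_c = (π/8 − 8/(9π))·r⁴ = 0.109757 × 1.1⁴ = 0.160695 m⁴.
Centre of pressure: y_p = y_c + I_c/(y_c·A) = 0.843854 + 0.160695/(0.843854 × 1.90066) = 0.843854 + 0.100191 = 0.944045 m along the plane.
The resultant acts 0.466854 + 0.100191 = 0.567045 m (along the plate) below the hinge at the top edge, so the moment about the hinge is M = F × 0.567045 = 14.2393 × 0.567045 = 8.07432 kN·m.
A normal force at the bottom, 1.1 m from the hinge, must supply this moment: P = 8.07432/1.1 = 7.34029 kN.

P ≈ 7.34 kN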